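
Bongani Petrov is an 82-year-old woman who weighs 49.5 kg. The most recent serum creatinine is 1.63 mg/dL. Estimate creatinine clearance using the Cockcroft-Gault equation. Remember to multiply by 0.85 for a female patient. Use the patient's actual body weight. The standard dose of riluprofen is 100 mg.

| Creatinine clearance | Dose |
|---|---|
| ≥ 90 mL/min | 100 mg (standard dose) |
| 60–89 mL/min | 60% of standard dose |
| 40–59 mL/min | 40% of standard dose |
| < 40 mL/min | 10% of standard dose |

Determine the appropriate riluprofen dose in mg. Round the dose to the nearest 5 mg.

CrCl = (140 − 82) × 49.5 / (72 × 1.63) × 0.85 = 2871.0 / 117.36 × 0.85 ≈ 20.8 mL/min
CrCl ≈ 21 mL/min → bracket < 40 mL/min.
10% of 100 mg = 10 mg

10 mg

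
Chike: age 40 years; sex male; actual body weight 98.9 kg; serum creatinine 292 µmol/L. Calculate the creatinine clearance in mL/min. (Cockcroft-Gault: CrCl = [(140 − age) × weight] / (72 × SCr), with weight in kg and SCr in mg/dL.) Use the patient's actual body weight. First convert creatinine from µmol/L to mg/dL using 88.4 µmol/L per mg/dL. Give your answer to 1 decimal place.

SCr = 292 / 88.4 = 3.303 mg/dL
CrCl = (140 − 40) × 98.9 / (72 × 3.303) = 9890.0 / 237.82 ≈ 41.6 mL/min

41.6 mL/min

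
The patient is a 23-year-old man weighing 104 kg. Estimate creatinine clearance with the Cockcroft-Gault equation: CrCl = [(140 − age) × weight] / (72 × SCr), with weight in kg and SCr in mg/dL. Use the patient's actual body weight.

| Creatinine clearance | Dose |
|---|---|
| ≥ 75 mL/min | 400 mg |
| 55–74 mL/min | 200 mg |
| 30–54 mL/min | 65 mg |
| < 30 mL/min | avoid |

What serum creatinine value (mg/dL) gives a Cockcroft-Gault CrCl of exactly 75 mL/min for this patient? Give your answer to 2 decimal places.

2.25 mg/dL

Standard dose requires CrCl ≥ 75 mL/min.
Set (140 − 23) × 104 / (72 × SCr) = 75
SCr = (140 − 23) × 104 / (72 × 75) = 2.253 mg/dL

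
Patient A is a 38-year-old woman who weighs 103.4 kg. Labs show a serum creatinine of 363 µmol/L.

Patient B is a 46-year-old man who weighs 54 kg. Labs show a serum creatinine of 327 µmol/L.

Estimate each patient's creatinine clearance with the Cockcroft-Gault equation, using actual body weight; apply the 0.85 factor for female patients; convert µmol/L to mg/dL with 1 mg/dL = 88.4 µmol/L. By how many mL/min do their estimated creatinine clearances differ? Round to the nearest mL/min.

Patient A: SCr = 363 / 88.4 = 4.106 mg/dL
Patient A: CrCl = (140 − 38) × 103.4 / (72 × 4.106) × 0.85 = 10546.8 / 295.63 × 0.85 ≈ 30.3 mL/min
Patient B: SCr = 327 / 88.4 = 3.699 mg/dL
Patient B: CrCl = (140 − 46) × 54 / (72 × 3.699) = 5076.0 / 266.33 ≈ 19.1 mL/min
|30.3 − 19.1| = 11.2 mL/min

11 mL/min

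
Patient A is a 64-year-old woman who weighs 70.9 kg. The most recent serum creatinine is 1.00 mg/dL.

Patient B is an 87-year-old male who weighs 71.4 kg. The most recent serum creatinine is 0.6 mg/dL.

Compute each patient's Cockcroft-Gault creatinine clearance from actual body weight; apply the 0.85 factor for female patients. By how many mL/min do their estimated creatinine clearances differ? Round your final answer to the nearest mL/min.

24 mL/min

Patient A: CrCl = (140 − 64) × 70.9 / (72 × 1) × 0.85 = 5388.4 / 72.00 × 0.85 ≈ 63.6 mL/min
Patient B: CrCl = (140 − 87) × 71.4 / (72 × 0.6) = 3784.2 / 43.20 ≈ 87.6 mL/min
|63.6 − 87.6| = 24.0 mL/min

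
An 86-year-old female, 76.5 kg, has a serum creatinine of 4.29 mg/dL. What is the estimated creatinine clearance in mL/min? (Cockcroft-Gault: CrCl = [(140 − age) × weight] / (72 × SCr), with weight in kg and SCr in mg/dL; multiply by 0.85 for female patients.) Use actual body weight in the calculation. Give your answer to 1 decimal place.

CrCl = (140 − 86) × 76.5 / (72 × 4.29) × 0.85 = 4131.0 / 308.88 × 0.85 ≈ 11.4 mL/min

11.4 mL/min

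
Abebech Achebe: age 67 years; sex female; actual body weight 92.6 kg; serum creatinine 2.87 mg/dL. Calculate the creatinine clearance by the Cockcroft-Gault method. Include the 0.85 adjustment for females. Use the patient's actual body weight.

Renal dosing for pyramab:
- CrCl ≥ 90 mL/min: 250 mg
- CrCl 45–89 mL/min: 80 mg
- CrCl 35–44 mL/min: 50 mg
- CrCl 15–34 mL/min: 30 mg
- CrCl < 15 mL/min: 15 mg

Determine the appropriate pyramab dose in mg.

CrCl = (140 − 67) × 92.6 / (72 × 2.87) × 0.85 = 6759.8 / 206.64 × 0.85 ≈ 27.8 mL/min
CrCl ≈ 28 mL/min → bracket 15–34 mL/min.
Dose for this bracket: 30 mg.

30 mg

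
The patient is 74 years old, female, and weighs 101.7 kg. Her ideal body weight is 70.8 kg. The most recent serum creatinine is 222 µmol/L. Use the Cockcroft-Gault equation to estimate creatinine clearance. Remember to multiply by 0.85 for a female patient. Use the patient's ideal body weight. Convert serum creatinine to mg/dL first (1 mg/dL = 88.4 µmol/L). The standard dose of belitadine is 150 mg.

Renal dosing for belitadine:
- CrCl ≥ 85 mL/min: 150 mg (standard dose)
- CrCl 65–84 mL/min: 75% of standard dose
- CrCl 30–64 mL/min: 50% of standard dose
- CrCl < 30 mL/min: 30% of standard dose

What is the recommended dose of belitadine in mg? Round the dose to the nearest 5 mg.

SCr = 222 / 88.4 = 2.511 mg/dL
CrCl = (140 − 74) × 70.8 / (72 × 2.511) × 0.85 = 4672.8 / 180.79 × 0.85 ≈ 22.0 mL/min
CrCl ≈ 22 mL/min → bracket < 30 mL/min.
30% of 150 mg = 45 mg

45 mg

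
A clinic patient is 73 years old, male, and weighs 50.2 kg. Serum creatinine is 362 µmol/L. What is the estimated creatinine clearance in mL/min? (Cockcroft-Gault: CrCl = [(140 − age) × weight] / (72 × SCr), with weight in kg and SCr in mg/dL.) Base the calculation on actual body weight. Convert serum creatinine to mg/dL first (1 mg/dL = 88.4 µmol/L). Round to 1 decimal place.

SCr = 362 / 88.4 = 4.095 mg/dL
CrCl = (140 − 73) × 50.2 / (72 × 4.095) = 3363.4 / 294.84 ≈ 11.4 mL/min

11.4 mL/min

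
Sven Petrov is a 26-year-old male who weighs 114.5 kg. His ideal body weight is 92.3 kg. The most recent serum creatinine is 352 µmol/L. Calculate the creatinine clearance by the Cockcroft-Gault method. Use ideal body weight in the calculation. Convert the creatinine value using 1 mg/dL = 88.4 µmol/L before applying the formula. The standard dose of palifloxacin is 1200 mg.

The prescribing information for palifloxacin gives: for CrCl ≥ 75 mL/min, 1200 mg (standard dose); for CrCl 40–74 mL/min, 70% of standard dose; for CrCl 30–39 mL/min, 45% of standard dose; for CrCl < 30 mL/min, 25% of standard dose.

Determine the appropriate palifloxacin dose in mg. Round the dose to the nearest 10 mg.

540 mg

SCr = 352 / 88.4 = 3.982 mg/dL
CrCl = (140 − 26) × 92.3 / (72 × 3.982) = 10522.2 / 286.70 ≈ 36.7 mL/min
CrCl ≈ 37 mL/min → bracket 30–39 mL/min.
45% of 1200 mg = 540 mg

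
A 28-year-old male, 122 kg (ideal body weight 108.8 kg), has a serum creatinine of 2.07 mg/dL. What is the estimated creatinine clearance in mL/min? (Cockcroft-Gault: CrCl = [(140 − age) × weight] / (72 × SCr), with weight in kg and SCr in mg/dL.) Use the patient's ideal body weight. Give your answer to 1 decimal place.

CrCl = (140 − 28) × 108.8 / (72 × 2.07) = 12185.6 / 149.04 ≈ 81.8 mL/min

81.8 mL/min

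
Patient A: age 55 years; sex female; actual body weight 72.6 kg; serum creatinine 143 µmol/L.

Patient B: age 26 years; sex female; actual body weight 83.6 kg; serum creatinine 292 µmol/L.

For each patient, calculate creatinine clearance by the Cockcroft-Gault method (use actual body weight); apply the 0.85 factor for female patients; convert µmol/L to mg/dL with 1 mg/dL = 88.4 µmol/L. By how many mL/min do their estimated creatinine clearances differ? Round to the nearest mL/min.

Patient A: SCr = 143 / 88.4 = 1.618 mg/dL
Patient A: CrCl = (140 − 55) × 72.6 / (72 × 1.618) × 0.85 = 6171.0 / 116.50 × 0.85 ≈ 45.0 mL/min
Patient B: SCr = 292 / 88.4 = 3.303 mg/dL
Patient B: CrCl = (140 − 26) × 83.6 / (72 × 3.303) × 0.85 = 9530.4 / 237.82 × 0.85 ≈ 34.1 mL/min
|45.0 − 34.1| = 10.9 mL/min

11 mL/min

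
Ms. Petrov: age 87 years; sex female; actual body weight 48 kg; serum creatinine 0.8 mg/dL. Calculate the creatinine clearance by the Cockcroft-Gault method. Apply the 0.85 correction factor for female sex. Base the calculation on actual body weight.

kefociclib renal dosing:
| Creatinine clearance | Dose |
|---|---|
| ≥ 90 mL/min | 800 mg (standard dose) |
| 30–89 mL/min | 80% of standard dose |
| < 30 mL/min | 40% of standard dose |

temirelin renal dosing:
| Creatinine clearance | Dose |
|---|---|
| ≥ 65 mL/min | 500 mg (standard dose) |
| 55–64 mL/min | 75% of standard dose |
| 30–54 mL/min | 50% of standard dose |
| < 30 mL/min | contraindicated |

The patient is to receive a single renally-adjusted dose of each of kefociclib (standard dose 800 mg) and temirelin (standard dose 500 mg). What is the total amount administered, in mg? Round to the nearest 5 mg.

890 mg

CrCl = (140 − 87) × 48 / (72 × 0.8) × 0.85 = 2544.0 / 57.60 × 0.85 ≈ 37.5 mL/min
CrCl ≈ 38 mL/min.
kefociclib: 30–89 mL/min → 80% of 800 mg = 640 mg.
temirelin: 30–54 mL/min → 50% of 500 mg = 250 mg.
Total = 640 + 250 = 890 mg.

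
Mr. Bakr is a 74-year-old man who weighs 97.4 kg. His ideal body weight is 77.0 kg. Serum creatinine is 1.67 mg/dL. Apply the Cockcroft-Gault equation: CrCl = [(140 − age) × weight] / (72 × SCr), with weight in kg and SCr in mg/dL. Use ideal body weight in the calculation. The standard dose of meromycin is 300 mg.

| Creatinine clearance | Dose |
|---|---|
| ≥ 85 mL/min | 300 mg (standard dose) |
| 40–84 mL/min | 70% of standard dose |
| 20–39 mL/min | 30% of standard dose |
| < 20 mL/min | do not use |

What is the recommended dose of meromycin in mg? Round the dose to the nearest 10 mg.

210 mg

CrCl = (140 − 74) × 77 / (72 × 1.67) = 5082.0 / 120.24 ≈ 42.3 mL/min
CrCl ≈ 42 mL/min → bracket 40–84 mL/min.
70% of 300 mg = 210 mg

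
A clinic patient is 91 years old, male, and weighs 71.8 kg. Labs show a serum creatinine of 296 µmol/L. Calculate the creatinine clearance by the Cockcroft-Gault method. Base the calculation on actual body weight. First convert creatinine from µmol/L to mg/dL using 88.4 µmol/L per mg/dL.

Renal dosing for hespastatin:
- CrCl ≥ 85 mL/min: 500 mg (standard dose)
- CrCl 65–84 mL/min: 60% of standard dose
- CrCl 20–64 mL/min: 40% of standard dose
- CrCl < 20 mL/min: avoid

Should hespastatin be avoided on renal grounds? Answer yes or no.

SCr = 296 / 88.4 = 3.348 mg/dL
CrCl = (140 − 91) × 71.8 / (72 × 3.348) = 3518.2 / 241.06 ≈ 14.6 mL/min
CrCl ≈ 15 mL/min, which is < 20 mL/min.

yes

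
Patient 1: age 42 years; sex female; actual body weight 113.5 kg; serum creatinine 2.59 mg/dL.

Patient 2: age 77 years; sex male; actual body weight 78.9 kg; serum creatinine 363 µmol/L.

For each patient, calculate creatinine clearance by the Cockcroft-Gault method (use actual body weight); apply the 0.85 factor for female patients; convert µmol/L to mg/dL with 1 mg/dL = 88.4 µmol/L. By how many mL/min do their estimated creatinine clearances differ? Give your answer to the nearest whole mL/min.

Patient 1: CrCl = (140 − 42) × 113.5 / (72 × 2.59) × 0.85 = 11123.0 / 186.48 × 0.85 ≈ 50.7 mL/min
Patient 2: SCr = 363 / 88.4 = 4.106 mg/dL
Patient 2: CrCl = (140 − 77) × 78.9 / (72 × 4.106) = 4970.7 / 295.63 ≈ 16.8 mL/min
|50.7 − 16.8| = 33.9 mL/min

34 mL/min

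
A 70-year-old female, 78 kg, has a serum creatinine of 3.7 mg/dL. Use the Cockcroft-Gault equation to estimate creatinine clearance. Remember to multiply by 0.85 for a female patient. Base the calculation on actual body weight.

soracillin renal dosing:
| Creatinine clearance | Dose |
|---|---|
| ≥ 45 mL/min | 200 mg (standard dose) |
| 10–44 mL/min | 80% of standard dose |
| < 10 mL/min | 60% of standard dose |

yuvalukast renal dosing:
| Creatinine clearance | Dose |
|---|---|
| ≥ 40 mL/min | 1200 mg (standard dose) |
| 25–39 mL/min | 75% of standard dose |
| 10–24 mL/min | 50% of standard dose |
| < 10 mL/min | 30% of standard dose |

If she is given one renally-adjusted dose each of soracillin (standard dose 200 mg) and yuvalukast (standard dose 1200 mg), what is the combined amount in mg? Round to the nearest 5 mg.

CrCl = (140 − 70) × 78 / (72 × 3.7) × 0.85 = 5460.0 / 266.40 × 0.85 ≈ 17.4 mL/min
CrCl ≈ 17 mL/min.
soracillin: 10–44 mL/min → 80% of 200 mg = 160 mg.
yuvalukast: 10–24 mL/min → 50% of 1200 mg = 600 mg.
Total = 160 + 600 = 760 mg.

760 mg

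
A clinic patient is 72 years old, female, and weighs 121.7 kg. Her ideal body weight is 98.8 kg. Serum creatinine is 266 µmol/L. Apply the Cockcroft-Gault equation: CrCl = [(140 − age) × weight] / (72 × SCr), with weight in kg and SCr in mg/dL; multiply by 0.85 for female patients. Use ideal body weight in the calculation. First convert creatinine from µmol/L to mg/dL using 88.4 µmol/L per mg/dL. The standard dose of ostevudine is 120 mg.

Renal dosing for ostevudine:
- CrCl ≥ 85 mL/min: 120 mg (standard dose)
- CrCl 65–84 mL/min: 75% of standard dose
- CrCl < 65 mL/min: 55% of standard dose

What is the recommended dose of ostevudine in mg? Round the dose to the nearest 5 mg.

SCr = 266 / 88.4 = 3.009 mg/dL
CrCl = (140 − 72) × 98.8 / (72 × 3.009) × 0.85 = 6718.4 / 216.65 × 0.85 ≈ 26.4 mL/min
CrCl ≈ 26 mL/min → bracket < 65 mL/min.
55% of 120 mg = 66 mg → 65 mg

65 mg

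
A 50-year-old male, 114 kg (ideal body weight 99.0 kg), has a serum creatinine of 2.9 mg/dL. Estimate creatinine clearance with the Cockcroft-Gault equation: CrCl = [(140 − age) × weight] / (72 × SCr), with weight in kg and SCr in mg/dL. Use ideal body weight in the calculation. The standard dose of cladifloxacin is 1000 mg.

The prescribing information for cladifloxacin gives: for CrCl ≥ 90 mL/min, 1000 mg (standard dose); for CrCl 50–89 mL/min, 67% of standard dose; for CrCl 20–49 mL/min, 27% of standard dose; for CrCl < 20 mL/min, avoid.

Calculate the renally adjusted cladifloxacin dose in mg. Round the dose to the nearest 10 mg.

CrCl = (140 − 50) × 99 / (72 × 2.9) = 8910.0 / 208.80 ≈ 42.7 mL/min
CrCl ≈ 43 mL/min → bracket 20–49 mL/min.
27% of 1000 mg = 270 mg

270 mg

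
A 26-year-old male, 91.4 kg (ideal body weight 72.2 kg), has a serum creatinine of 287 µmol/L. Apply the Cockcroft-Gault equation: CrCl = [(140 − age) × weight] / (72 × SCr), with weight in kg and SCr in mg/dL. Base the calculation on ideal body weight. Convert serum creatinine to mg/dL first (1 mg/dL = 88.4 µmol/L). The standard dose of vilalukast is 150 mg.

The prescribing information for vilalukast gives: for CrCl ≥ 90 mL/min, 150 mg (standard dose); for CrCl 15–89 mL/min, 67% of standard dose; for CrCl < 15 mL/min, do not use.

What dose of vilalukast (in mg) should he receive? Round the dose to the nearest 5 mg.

SCr = 287 / 88.4 = 3.247 mg/dL
CrCl = (140 − 26) × 72.2 / (72 × 3.247) = 8230.8 / 233.78 ≈ 35.2 mL/min
CrCl ≈ 35 mL/min → bracket 15–89 mL/min.
67% of 150 mg = 100.5 mg → 100 mg

100 mg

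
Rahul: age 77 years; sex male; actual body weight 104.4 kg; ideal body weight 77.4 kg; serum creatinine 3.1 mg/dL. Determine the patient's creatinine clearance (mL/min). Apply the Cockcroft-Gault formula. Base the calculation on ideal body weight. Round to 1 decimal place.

CrCl = (140 − 77) × 77.4 / (72 × 3.1) = 4876.2 / 223.20 ≈ 21.8 mL/min

21.8 mL/min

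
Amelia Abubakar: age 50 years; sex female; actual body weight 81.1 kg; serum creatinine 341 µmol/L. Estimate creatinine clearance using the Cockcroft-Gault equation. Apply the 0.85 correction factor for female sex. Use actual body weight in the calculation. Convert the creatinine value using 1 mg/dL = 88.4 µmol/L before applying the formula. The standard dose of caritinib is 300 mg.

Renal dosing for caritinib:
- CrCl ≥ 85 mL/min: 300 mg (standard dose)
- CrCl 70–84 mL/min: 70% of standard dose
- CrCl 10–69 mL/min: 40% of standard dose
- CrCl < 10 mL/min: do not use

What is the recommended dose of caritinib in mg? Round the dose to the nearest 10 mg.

120 mg

SCr = 341 / 88.4 = 3.857 mg/dL
CrCl = (140 − 50) × 81.1 / (72 × 3.857) × 0.85 = 7299.0 / 277.70 × 0.85 ≈ 22.3 mL/min
CrCl ≈ 22 mL/min → bracket 10–69 mL/min.
40% of 300 mg = 120 mg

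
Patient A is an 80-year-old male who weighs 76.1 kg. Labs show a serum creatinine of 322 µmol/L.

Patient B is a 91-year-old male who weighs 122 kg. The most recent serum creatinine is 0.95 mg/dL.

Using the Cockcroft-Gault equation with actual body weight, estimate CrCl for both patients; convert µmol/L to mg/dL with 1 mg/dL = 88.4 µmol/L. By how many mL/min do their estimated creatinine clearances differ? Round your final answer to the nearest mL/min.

70 mL/min

Patient A: SCr = 322 / 88.4 = 3.643 mg/dL
Patient A: CrCl = (140 − 80) × 76.1 / (72 × 3.643) = 4566.0 / 262.30 ≈ 17.4 mL/min
Patient B: CrCl = (140 − 91) × 122 / (72 × 0.95) = 5978.0 / 68.40 ≈ 87.4 mL/min
|17.4 − 87.4| = 70.0 mL/min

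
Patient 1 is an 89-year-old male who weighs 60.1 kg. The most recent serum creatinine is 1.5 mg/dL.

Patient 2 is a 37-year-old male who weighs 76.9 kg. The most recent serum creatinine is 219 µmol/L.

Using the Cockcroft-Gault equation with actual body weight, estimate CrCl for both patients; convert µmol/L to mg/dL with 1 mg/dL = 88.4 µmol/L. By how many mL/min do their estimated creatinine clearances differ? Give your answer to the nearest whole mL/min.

Patient 1: CrCl = (140 − 89) × 60.1 / (72 × 1.5) = 3065.1 / 108.00 ≈ 28.4 mL/min
Patient 2: SCr = 219 / 88.4 = 2.477 mg/dL
Patient 2: CrCl = (140 − 37) × 76.9 / (72 × 2.477) = 7920.7 / 178.34 ≈ 44.4 mL/min
|28.4 − 44.4| = 16.0 mL/min

16 mL/min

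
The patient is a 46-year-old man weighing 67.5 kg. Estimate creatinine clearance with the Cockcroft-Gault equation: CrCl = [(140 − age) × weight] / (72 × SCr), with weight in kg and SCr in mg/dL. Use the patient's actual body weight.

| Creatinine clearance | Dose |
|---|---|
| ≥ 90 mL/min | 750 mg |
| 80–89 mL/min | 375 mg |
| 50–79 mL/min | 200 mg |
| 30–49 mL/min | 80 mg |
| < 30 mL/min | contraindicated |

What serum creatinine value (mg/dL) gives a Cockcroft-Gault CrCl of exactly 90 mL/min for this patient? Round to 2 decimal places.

0.98 mg/dL

Standard dose requires CrCl ≥ 90 mL/min.
Set (140 − 46) × 67.5 / (72 × SCr) = 90
SCr = (140 − 46) × 67.5 / (72 × 90) = 0.979 mg/dL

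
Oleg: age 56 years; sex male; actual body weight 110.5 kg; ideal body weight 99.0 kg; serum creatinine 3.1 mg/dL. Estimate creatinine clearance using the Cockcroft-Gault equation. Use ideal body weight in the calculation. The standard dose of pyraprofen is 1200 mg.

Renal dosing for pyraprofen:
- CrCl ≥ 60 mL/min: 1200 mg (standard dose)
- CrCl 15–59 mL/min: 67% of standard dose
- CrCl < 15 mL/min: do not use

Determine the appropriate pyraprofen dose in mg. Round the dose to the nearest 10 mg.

CrCl = (140 − 56) × 99 / (72 × 3.1) = 8316.0 / 223.20 ≈ 37.3 mL/min
CrCl ≈ 37 mL/min → bracket 15–59 mL/min.
67% of 1200 mg = 804 mg → 800 mg

800 mg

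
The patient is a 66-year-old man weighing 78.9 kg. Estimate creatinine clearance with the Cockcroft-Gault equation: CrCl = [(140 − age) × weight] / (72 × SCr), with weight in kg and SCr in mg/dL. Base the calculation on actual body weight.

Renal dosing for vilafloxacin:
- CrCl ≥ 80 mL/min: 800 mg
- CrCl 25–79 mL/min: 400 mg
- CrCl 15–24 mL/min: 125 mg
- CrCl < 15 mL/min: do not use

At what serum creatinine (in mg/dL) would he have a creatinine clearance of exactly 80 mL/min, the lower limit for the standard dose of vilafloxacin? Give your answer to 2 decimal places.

1.01 mg/dL

Standard dose requires CrCl ≥ 80 mL/min.
Set (140 − 66) × 78.9 / (72 × SCr) = 80
SCr = (140 − 66) × 78.9 / (72 × 80) = 1.014 mg/dL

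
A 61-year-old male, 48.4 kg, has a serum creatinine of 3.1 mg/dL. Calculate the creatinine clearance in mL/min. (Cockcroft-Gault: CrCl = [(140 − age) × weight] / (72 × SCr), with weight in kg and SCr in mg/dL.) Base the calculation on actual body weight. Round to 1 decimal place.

17.1 mL/min

CrCl = (140 − 61) × 48.4 / (72 × 3.1) = 3823.6 / 223.20 ≈ 17.1 mL/min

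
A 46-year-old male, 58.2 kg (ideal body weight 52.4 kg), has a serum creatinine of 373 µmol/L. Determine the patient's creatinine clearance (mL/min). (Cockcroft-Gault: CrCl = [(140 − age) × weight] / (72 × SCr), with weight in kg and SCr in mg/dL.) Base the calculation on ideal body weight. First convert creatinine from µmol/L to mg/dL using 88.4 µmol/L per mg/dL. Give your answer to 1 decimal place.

SCr = 373 / 88.4 = 4.219 mg/dL
CrCl = (140 − 46) × 52.4 / (72 × 4.219) = 4925.6 / 303.77 ≈ 16.2 mL/min

16.2 mL/min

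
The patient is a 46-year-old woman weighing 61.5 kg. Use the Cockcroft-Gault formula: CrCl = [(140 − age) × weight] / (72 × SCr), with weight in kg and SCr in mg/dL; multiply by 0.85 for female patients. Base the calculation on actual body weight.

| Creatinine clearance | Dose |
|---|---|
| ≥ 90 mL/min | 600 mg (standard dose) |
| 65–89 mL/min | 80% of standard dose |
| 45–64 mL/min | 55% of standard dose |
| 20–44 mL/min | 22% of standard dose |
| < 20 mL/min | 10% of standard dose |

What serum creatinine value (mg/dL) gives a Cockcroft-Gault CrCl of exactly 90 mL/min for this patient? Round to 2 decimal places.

Standard dose requires CrCl ≥ 90 mL/min.
Set (140 − 46) × 61.5 × 0.85 / (72 × SCr) = 90
SCr = (140 − 46) × 61.5 × 0.85 / (72 × 90) = 0.758 mg/dL

0.76 mg/dL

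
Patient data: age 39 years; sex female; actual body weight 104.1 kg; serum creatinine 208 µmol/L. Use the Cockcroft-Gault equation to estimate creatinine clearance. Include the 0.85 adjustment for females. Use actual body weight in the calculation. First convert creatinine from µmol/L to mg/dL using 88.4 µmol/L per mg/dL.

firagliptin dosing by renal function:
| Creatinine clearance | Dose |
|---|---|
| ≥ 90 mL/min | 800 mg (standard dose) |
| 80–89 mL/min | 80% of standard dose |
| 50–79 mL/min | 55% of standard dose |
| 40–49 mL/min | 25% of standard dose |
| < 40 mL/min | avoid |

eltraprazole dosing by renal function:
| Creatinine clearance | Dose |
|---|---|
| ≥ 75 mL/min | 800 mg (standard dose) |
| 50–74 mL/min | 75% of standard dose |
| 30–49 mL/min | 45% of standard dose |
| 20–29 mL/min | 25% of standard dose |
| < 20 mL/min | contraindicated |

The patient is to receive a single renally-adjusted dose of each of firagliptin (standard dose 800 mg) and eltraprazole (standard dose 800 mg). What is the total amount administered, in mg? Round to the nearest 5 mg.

SCr = 208 / 88.4 = 2.353 mg/dL
CrCl = (140 − 39) × 104.1 / (72 × 2.353) × 0.85 = 10514.1 / 169.42 × 0.85 ≈ 52.8 mL/min
CrCl ≈ 53 mL/min.
firagliptin: 50–79 mL/min → 55% of 800 mg = 440 mg.
eltraprazole: 50–74 mL/min → 75% of 800 mg = 600 mg.
Total = 440 + 600 = 1040 mg.

1040 mg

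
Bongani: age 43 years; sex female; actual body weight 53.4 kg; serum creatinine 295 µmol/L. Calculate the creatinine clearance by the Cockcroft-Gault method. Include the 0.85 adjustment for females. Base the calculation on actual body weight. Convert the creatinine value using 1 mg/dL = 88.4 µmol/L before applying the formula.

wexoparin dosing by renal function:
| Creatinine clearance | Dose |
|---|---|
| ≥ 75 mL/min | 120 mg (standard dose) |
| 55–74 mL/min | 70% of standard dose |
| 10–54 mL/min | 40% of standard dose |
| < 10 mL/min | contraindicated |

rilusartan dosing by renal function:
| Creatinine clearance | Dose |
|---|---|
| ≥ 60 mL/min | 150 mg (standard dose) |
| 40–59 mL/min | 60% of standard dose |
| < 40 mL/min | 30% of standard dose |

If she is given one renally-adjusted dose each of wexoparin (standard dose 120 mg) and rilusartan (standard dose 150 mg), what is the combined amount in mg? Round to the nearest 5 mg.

95 mg

SCr = 295 / 88.4 = 3.337 mg/dL
CrCl = (140 − 43) × 53.4 / (72 × 3.337) × 0.85 = 5179.8 / 240.26 × 0.85 ≈ 18.3 mL/min
CrCl ≈ 18 mL/min.
wexoparin: 10–54 mL/min → 40% of 120 mg = 48 mg.
rilusartan: < 40 mL/min → 30% of 150 mg = 45 mg.
Total = 48 + 45 = 93 mg.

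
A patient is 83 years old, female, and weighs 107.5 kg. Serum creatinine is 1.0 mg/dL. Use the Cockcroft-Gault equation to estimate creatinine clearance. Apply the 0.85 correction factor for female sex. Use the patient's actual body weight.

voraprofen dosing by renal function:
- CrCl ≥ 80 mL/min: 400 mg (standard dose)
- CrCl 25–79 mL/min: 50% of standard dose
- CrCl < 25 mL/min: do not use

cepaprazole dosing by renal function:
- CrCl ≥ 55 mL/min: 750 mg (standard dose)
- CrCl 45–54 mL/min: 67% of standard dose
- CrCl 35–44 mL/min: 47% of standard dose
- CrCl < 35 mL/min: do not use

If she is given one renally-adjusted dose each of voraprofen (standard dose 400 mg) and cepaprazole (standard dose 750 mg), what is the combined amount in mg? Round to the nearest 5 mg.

950 mg

CrCl = (140 − 83) × 107.5 / (72 × 1) × 0.85 = 6127.5 / 72.00 × 0.85 ≈ 72.3 mL/min
CrCl ≈ 72 mL/min.
voraprofen: 25–79 mL/min → 50% of 400 mg = 200 mg.
cepaprazole: ≥ 55 mL/min → 100% of 750 mg = 750 mg.
Total = 200 + 750 = 950 mg.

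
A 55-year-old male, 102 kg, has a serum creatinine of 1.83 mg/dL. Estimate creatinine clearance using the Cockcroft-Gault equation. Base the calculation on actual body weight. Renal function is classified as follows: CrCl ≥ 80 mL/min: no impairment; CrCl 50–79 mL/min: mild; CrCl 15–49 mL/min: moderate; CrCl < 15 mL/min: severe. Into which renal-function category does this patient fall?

mild

CrCl = (140 − 55) × 102 / (72 × 1.83) = 8670.0 / 131.76 ≈ 65.8 mL/min
66 mL/min falls in the 'mild' range.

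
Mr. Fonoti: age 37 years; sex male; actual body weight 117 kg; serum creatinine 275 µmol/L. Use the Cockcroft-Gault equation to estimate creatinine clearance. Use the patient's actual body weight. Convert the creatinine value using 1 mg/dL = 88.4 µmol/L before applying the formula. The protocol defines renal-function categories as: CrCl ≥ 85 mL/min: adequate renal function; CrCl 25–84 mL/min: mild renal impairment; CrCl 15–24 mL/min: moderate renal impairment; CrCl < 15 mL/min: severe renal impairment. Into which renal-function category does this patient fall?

mild renal impairment

SCr = 275 / 88.4 = 3.111 mg/dL
CrCl = (140 − 37) × 117 / (72 × 3.111) = 12051.0 / 223.99 ≈ 53.8 mL/min
54 mL/min falls in the 'mild renal impairment' range.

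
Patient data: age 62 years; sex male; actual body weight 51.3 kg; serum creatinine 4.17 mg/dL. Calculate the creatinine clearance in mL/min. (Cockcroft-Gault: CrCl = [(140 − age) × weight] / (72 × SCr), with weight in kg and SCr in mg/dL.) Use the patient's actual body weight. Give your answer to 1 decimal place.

CrCl = (140 − 62) × 51.3 / (72 × 4.17) = 4001.4 / 300.24 ≈ 13.3 mL/min

13.3 mL/min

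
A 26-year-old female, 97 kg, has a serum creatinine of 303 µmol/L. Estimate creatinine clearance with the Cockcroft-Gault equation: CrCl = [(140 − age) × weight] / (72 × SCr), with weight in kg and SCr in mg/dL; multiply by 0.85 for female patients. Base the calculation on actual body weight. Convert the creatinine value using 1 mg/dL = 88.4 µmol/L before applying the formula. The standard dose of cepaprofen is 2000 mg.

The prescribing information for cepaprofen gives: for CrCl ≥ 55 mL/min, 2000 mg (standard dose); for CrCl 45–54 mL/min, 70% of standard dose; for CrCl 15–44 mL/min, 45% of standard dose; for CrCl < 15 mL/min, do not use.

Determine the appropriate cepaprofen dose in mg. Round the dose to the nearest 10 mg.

900 mg

SCr = 303 / 88.4 = 3.428 mg/dL
CrCl = (140 − 26) × 97 / (72 × 3.428) × 0.85 = 11058.0 / 246.82 × 0.85 ≈ 38.1 mL/min
CrCl ≈ 38 mL/min → bracket 15–44 mL/min.
45% of 2000 mg = 900 mg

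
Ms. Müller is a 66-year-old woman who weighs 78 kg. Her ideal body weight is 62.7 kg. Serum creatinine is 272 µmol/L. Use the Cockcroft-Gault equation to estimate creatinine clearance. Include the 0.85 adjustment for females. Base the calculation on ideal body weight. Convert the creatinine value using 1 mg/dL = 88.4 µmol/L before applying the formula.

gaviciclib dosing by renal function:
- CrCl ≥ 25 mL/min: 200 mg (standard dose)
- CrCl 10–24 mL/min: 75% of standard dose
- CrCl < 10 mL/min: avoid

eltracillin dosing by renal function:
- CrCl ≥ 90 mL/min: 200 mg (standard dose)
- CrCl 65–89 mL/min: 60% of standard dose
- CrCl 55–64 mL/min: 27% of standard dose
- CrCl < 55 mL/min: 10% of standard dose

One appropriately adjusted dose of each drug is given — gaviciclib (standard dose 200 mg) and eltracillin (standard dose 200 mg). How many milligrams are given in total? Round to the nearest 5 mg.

SCr = 272 / 88.4 = 3.077 mg/dL
CrCl = (140 − 66) × 62.7 / (72 × 3.077) × 0.85 = 4639.8 / 221.54 × 0.85 ≈ 17.8 mL/min
CrCl ≈ 18 mL/min.
gaviciclib: 10–24 mL/min → 75% of 200 mg = 150 mg.
eltracillin: < 55 mL/min → 10% of 200 mg = 20 mg.
Total = 150 + 20 = 170 mg.

170 mg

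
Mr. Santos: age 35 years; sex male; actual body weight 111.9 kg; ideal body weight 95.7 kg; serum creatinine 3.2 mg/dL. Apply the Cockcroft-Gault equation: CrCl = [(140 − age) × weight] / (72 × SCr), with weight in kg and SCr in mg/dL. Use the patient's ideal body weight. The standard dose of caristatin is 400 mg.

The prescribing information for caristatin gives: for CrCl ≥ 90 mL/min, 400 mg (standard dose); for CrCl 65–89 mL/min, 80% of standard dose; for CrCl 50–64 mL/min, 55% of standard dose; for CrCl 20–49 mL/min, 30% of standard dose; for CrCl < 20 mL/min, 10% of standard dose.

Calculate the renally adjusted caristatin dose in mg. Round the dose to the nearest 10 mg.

CrCl = (140 − 35) × 95.7 / (72 × 3.2) = 10048.5 / 230.40 ≈ 43.6 mL/min
CrCl ≈ 44 mL/min → bracket 20–49 mL/min.
30% of 400 mg = 120 mg

120 mg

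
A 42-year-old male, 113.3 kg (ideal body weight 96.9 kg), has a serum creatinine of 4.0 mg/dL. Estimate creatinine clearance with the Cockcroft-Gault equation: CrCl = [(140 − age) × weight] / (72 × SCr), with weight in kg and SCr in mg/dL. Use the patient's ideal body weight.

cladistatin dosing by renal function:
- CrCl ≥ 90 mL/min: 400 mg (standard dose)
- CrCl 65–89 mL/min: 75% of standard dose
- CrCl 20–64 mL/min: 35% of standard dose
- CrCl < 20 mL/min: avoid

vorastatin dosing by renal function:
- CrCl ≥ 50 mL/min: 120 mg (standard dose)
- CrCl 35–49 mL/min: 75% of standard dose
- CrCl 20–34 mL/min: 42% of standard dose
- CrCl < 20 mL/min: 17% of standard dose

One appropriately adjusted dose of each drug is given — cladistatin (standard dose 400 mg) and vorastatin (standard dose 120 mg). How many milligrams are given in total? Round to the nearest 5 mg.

190 mg

CrCl = (140 − 42) × 96.9 / (72 × 4) = 9496.2 / 288.00 ≈ 33.0 mL/min
CrCl ≈ 33 mL/min.
cladistatin: 20–64 mL/min → 35% of 400 mg = 140 mg.
vorastatin: 20–34 mL/min → 42% of 120 mg = 50.4 mg.
Total = 140 + 50.4 = 190.4 mg.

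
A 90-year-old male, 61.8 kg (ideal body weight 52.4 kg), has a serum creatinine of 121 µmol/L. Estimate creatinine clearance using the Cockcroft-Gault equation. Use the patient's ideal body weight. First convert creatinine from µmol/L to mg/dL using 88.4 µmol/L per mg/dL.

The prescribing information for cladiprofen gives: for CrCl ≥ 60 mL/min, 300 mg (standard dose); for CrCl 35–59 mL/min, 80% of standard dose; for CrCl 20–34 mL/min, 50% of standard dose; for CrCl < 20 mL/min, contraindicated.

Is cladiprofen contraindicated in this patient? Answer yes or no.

no

SCr = 121 / 88.4 = 1.369 mg/dL
CrCl = (140 − 90) × 52.4 / (72 × 1.369) = 2620.0 / 98.57 ≈ 26.6 mL/min
CrCl ≈ 27 mL/min, which is ≥ 20 mL/min.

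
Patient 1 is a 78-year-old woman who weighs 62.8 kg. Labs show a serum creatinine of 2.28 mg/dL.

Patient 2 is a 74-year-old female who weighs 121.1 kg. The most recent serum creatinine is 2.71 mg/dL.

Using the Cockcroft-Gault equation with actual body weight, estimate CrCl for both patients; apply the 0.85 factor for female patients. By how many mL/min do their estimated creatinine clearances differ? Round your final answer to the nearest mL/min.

Patient 1: CrCl = (140 − 78) × 62.8 / (72 × 2.28) × 0.85 = 3893.6 / 164.16 × 0.85 ≈ 20.2 mL/min
Patient 2: CrCl = (140 − 74) × 121.1 / (72 × 2.71) × 0.85 = 7992.6 / 195.12 × 0.85 ≈ 34.8 mL/min
|20.2 − 34.8| = 14.6 mL/min

15 mL/min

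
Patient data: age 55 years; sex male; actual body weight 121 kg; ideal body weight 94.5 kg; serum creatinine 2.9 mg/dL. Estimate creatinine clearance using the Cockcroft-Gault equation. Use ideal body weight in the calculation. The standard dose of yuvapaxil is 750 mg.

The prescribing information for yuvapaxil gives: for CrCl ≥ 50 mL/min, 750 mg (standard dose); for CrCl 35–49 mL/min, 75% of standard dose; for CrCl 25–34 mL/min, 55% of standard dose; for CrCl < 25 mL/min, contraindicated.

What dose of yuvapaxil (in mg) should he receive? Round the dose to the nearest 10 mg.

CrCl = (140 − 55) × 94.5 / (72 × 2.9) = 8032.5 / 208.80 ≈ 38.5 mL/min
CrCl ≈ 38 mL/min → bracket 35–49 mL/min.
75% of 750 mg = 562.5 mg → 560 mg

560 mg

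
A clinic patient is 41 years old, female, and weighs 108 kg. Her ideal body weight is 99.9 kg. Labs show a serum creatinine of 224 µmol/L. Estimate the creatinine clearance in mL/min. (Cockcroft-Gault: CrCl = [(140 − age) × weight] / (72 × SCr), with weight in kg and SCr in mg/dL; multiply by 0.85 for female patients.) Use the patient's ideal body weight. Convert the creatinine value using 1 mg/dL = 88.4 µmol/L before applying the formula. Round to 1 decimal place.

SCr = 224 / 88.4 = 2.534 mg/dL
CrCl = (140 − 41) × 99.9 / (72 × 2.534) × 0.85 = 9890.1 / 182.45 × 0.85 ≈ 46.1 mL/min

46.1 mL/min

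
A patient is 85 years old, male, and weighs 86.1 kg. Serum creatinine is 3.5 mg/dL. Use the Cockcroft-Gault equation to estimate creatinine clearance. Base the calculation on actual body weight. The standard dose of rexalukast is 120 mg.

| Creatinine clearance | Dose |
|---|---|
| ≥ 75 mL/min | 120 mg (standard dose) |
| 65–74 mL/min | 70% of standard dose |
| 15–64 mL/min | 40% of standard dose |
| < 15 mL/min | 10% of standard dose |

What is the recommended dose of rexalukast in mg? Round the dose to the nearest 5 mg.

CrCl = (140 − 85) × 86.1 / (72 × 3.5) = 4735.5 / 252.00 ≈ 18.8 mL/min
CrCl ≈ 19 mL/min → bracket 15–64 mL/min.
40% of 120 mg = 48 mg → 50 mg

50 mg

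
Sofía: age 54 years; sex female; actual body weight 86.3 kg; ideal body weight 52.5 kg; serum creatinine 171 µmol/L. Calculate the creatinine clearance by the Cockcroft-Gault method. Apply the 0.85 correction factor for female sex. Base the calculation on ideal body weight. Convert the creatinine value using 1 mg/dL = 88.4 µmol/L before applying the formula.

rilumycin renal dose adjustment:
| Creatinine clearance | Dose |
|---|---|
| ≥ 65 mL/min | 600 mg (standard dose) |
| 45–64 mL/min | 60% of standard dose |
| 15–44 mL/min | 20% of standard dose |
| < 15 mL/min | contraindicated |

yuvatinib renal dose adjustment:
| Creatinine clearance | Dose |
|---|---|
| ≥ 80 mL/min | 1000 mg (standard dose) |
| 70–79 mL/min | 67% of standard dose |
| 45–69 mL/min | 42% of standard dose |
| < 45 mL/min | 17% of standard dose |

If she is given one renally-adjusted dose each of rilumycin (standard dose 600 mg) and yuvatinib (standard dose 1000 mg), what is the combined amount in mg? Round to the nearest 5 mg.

SCr = 171 / 88.4 = 1.934 mg/dL
CrCl = (140 − 54) × 52.5 / (72 × 1.934) × 0.85 = 4515.0 / 139.25 × 0.85 ≈ 27.6 mL/min
CrCl ≈ 28 mL/min.
rilumycin: 15–44 mL/min → 20% of 600 mg = 120 mg.
yuvatinib: < 45 mL/min → 17% of 1000 mg = 170 mg.
Total = 120 + 170 = 290 mg.

290 mg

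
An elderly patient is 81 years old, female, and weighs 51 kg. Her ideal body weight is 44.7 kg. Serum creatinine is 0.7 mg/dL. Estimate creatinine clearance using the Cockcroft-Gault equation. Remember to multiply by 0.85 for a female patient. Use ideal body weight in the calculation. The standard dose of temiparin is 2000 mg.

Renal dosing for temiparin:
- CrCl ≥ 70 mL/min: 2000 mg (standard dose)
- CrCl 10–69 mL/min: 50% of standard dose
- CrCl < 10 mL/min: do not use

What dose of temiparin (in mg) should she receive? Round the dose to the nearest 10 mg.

1000 mg

CrCl = (140 − 81) × 44.7 / (72 × 0.7) × 0.85 = 2637.3 / 50.40 × 0.85 ≈ 44.5 mL/min
CrCl ≈ 44 mL/min → bracket 10–69 mL/min.
50% of 2000 mg = 1000 mg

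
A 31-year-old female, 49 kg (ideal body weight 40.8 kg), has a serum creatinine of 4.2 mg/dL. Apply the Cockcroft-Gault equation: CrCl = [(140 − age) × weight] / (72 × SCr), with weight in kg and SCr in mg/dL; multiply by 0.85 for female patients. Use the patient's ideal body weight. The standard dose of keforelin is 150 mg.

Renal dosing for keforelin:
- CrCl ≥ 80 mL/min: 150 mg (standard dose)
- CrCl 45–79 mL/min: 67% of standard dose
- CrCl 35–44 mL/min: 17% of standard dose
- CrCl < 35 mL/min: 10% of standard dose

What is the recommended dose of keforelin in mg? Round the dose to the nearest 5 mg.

15 mg

CrCl = (140 − 31) × 40.8 / (72 × 4.2) × 0.85 = 4447.2 / 302.40 × 0.85 ≈ 12.5 mL/min
CrCl ≈ 13 mL/min → bracket < 35 mL/min.
10% of 150 mg = 15 mg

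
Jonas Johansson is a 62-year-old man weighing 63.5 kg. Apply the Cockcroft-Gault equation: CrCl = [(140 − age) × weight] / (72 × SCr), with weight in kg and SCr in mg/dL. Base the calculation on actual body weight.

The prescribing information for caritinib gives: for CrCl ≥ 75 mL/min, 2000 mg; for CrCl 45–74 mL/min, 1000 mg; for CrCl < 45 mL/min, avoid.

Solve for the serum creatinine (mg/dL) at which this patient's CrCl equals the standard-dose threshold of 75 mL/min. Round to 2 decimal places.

Standard dose requires CrCl ≥ 75 mL/min.
Set (140 − 62) × 63.5 / (72 × SCr) = 75
SCr = (140 − 62) × 63.5 / (72 × 75) = 0.917 mg/dL

0.92 mg/dL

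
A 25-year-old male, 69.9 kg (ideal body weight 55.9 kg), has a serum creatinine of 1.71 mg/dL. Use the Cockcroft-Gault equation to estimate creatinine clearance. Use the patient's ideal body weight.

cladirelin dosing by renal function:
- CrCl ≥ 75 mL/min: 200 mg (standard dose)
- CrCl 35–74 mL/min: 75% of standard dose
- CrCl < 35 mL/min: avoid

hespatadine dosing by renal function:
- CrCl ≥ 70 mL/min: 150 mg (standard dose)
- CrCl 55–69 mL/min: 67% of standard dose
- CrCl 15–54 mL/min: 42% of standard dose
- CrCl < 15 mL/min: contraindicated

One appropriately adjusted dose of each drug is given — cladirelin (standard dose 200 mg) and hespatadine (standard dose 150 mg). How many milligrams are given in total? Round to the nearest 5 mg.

CrCl = (140 − 25) × 55.9 / (72 × 1.71) = 6428.5 / 123.12 ≈ 52.2 mL/min
CrCl ≈ 52 mL/min.
cladirelin: 35–74 mL/min → 75% of 200 mg = 150 mg.
hespatadine: 15–54 mL/min → 42% of 150 mg = 63 mg.
Total = 150 + 63 = 213 mg.

215 mg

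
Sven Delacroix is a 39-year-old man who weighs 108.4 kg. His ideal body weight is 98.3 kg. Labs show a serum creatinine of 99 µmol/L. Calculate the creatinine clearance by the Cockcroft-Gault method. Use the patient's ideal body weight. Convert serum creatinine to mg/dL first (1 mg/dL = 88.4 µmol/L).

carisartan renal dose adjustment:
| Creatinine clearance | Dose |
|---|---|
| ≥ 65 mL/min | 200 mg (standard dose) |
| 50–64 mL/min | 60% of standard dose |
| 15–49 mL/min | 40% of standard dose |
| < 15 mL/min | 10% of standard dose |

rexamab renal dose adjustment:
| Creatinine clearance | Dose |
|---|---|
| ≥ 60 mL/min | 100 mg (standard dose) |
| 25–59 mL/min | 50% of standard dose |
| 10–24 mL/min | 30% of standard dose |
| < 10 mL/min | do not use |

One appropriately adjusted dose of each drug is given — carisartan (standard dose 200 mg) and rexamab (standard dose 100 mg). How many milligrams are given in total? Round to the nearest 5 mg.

SCr = 99 / 88.4 = 1.12 mg/dL
CrCl = (140 − 39) × 98.3 / (72 × 1.12) = 9928.3 / 80.64 ≈ 123.1 mL/min
CrCl ≈ 123 mL/min.
carisartan: ≥ 65 mL/min → 100% of 200 mg = 200 mg.
rexamab: ≥ 60 mL/min → 100% of 100 mg = 100 mg.
Total = 200 + 100 = 300 mg.

300 mg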